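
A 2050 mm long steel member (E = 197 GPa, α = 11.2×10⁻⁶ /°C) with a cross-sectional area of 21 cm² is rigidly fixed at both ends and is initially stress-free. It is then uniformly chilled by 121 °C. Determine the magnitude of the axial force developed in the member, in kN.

P ≈ 561 kN (tensile)

With zero net strain, σ = E·αΔT = 197 GPa × 11.2×10⁻⁶ × 121 = 267 MPa.
Axial force P = σA = 267 × 2100 = 560600 N = 560.6 kN, tensile.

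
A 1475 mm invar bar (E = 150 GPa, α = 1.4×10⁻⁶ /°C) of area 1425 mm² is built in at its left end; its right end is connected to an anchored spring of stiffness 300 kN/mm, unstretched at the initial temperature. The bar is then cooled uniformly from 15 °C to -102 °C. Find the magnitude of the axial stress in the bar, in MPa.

If the spring were absent the bar would shorten by αΔT L = 1.4×10⁻⁶ × 117 × 1475 = 0.2416 mm.
With a force P in the spring, the elastic change of the bar is PL/(AE) and that of the spring is P/k; compatibility requires their sum to equal δ_free.
P [ L/(AE) + 1/k ] = δ_free → P [ 1475/(1425×150×10³) + 1/(300×10³) ] = 0.2416.
P = 0.2416 / 1.023×10⁻⁵ = 23610 N.
σ = P/A = 23610/1425 = 16.57 MPa.

σ ≈ 16.6 MPa (tensile)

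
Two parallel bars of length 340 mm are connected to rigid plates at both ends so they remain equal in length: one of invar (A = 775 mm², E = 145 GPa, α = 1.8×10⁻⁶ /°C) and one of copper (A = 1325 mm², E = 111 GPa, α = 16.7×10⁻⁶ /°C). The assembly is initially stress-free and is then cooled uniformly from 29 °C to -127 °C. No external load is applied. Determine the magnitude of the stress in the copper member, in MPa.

σ ≈ 112 MPa (tensile)

Equilibrium of a rigid end plate with no external load gives equal and opposite internal forces ±P in the two members. Since α_{copper} > α_{invar}, cooling drives the copper into tension and the invar into compression.
Equating the net (thermal + elastic) strains gives |α₁ − α₂|·ΔT = P·[1/(A₁E₁) + 1/(A₂E₂)].
|α₁ − α₂|·ΔT = 14.9×10⁻⁶ × 156 = 0.002324.
1/(A₁E₁) + 1/(A₂E₂) = 1/(775×145×10³) + 1/(1325×111×10³) = 1.57×10⁻⁸ N⁻¹.
P = 0.002324 / 1.57×10⁻⁸ = 148100 N = 148.1 kN.
σ_{copper} = P/A₂ = 148100/1325 = 111.8 MPa, tensile.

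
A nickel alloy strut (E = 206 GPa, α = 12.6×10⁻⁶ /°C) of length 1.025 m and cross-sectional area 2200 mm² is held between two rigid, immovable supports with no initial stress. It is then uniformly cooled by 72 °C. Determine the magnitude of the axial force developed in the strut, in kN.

P ≈ 411 kN (tensile)

With zero net strain, σ = E·αΔT = 206 GPa × 12.6×10⁻⁶ × 72 = 186.9 MPa.
Axial force P = σA = 186.9 × 2200 = 411100 N = 411.1 kN, tensile.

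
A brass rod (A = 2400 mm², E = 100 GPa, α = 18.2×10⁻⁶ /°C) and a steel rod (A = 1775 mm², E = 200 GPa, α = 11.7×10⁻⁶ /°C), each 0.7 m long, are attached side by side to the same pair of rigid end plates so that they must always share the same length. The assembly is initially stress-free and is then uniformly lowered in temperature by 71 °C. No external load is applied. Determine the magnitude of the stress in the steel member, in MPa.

σ ≈ 37.2 MPa (compressive)

The brass has the larger α, so on cooling it would change length more than the steel if both were free. The rigid plates force a common final length, so the brass is put into tension and the steel into compression, with equal and opposite forces P (no external load).
Equating the net (thermal + elastic) strains gives |α₁ − α₂|·ΔT = P·[1/(A₁E₁) + 1/(A₂E₂)].
|α₁ − α₂|·ΔT = 6.5×10⁻⁶ × 71 = 0.0004615.
1/(A₁E₁) + 1/(A₂E₂) = 1/(2400×100×10³) + 1/(1775×200×10³) = 6.984×10⁻⁹ N⁻¹.
So P = 0.0004615 / 6.984×10⁻⁹ = 66.08 kN.
σ_{steel} = P/A₂ = 66080/1775 = 37.23 MPa, compressive.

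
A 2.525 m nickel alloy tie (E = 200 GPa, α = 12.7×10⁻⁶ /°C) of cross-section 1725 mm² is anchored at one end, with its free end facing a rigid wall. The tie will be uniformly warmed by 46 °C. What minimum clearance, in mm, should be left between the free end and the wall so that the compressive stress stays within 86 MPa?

With no wall the tie would lengthen by αΔT L = 12.7×10⁻⁶ × 46 × 2525 = 1.475 mm.
At the allowable stress the elastic shortening the wall may impose is σL/E = 86 × 2525 / (200×10³) = 1.086 mm.
So the gap has to take up the difference, g_min = δ_free − σL/E = 1.475 − 1.086 = 0.3894 mm.

g ≈ 0.389 mm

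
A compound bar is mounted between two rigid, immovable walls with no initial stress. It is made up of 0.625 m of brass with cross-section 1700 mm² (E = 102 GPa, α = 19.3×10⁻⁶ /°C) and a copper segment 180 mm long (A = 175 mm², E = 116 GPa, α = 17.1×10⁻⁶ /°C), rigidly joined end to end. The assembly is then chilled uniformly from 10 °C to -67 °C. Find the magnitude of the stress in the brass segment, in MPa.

σ ≈ 55 MPa (tensile)

If the supports were absent, the total length change would be Σ αᵢΔT Lᵢ = 19.3×10⁻⁶×77×625 + 17.1×10⁻⁶×77×180 = 1.166 mm.
The rigid supports impose zero overall length change; the single axial force P common to all segments must satisfy P Σ Lᵢ/(AᵢEᵢ) = δ_free.
The series flexibility is Σ Lᵢ/(AᵢEᵢ) = 625/(1700×102×10³) + 180/(175×116×10³) = 1.247×10⁻⁵ mm/N.
So P = 1.166 / 1.247×10⁻⁵ = 93.48 kN, tensile.
σ_{brass} = P / A = 93480 / 1700 = 54.99 MPa.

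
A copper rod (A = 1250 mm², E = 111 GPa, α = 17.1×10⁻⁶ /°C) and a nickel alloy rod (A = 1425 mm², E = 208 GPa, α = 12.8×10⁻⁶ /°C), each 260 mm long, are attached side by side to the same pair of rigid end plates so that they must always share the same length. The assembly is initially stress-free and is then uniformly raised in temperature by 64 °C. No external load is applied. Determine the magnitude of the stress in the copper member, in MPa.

σ ≈ 20.8 MPa (compressive)

Both members must finish at the same length. With the larger α, the copper tends to over-expand; the plates restrain it, putting the copper in compression and the nickel alloy in tension. With no external load the two internal forces are equal and opposite, magnitude P.
Equating the net (thermal + elastic) strains gives |α₁ − α₂|·ΔT = P·[1/(A₁E₁) + 1/(A₂E₂)].
|α₁ − α₂|·ΔT = 4.3×10⁻⁶ × 64 = 0.0002752.
1/(A₁E₁) + 1/(A₂E₂) = 1/(1250×111×10³) + 1/(1425×208×10³) = 1.058×10⁻⁸ N⁻¹.
So P = 0.0002752 / 1.058×10⁻⁸ = 26.01 kN.
σ_{copper} = P/A₁ = 26010/1250 = 20.81 MPa, compressive.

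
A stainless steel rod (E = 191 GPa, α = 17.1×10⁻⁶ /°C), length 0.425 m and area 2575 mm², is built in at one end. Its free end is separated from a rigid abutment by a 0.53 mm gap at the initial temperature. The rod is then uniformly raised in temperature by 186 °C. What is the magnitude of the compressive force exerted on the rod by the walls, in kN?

P ≈ 951 kN

Free thermal elongation = αΔT L = 17.1×10⁻⁶ × 186 × 425 = 1.352 mm.
The gap closes (δ_free > 0.53 mm) and the wall then resists a further 1.352 − 0.53 = 0.8218 mm of expansion.
That suppressed elongation corresponds to σ = E·Δ/L = 191×10³ × 0.8218/425 = 369.3 MPa.
Force on the wall = σA = 369.3 × 2575 mm² = 951 kN.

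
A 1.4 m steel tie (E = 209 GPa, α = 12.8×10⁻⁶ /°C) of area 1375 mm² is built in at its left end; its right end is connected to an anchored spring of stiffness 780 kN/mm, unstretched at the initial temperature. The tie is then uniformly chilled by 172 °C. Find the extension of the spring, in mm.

δ ≈ 0.642 mm

The unrestrained thermal change is αΔT L = 12.8×10⁻⁶ × 172 × 1400 = 3.082 mm.
Let P be the tensile force in the spring. The tie extends elastically by PL/(AE) and the spring stretches by P/k; together these equal δ_free.
So P = δ_free / [L/(AE) + 1/k] = 3.082 / [ 1400/(1375×209×10³) + 1/(780×10³) ].
P = 3.082 / 6.154×10⁻⁶ = 500900 N.
Spring extension = P/k = 500900/(780×10³) = 0.6421 mm.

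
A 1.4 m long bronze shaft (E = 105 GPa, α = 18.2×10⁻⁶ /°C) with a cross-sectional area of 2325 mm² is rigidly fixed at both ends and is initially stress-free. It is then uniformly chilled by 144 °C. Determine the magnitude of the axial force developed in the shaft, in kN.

With zero net strain, σ = E·αΔT = 105 GPa × 18.2×10⁻⁶ × 144 = 275.2 MPa.
P = AEαΔT = 2325 × 105×10³ × 18.2×10⁻⁶ × 144 = 639.8 kN (tensile).

P ≈ 640 kN (tensile)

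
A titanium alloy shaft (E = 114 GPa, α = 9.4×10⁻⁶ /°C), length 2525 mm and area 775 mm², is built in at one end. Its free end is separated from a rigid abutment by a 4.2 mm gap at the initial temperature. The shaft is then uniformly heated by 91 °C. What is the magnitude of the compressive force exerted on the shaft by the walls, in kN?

Unrestrained expansion: δ_free = αΔT L = 9.4×10⁻⁶ × 91 × 2525 = 2.16 mm.
Since δ_free = 2.16 mm is less than the 4.2 mm gap, the shaft never touches the wall. No axial force develops.

P ≈ 0 kN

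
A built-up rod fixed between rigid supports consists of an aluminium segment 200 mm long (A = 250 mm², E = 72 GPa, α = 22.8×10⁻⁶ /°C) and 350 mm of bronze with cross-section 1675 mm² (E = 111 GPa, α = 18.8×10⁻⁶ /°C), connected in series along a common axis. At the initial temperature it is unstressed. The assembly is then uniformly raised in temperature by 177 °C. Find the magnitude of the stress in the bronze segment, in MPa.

With the walls removed the bar would change length by δ_free = Σ αᵢΔT Lᵢ = 22.8×10⁻⁶×177×200 + 18.8×10⁻⁶×177×350 = 1.972 mm.
The rigid supports impose zero overall length change; the single axial force P common to all segments must satisfy P Σ Lᵢ/(AᵢEᵢ) = δ_free.
Σ Lᵢ/(AᵢEᵢ) = 200/(250×72×10³) + 350/(1675×111×10³) = 1.299×10⁻⁵ mm/N.
So P = 1.972 / 1.299×10⁻⁵ = 151.8 kN, compressive.
σ_{bronze} = P / A = 151800 / 1675 = 90.6 MPa.

σ ≈ 90.6 MPa (compressive)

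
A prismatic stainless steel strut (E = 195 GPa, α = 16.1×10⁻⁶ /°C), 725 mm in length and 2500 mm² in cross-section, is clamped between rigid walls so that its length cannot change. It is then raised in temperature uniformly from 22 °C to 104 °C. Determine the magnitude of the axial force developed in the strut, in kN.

With zero net strain, σ = E·αΔT = 195 GPa × 16.1×10⁻⁶ × 82 = 257.4 MPa.
Axial force P = σA = 257.4 × 2500 = 643600 N = 643.6 kN, compressive.

P ≈ 644 kN (compressive)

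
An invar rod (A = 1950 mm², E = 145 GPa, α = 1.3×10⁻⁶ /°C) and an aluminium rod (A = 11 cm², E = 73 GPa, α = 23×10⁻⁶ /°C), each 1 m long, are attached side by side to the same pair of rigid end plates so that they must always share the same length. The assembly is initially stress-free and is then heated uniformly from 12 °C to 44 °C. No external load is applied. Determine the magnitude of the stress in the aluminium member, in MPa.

Equilibrium of a rigid end plate with no external load gives equal and opposite internal forces ±P in the two members. Since α_{aluminium} > α_{invar}, heating drives the aluminium into compression and the invar into tension.
Equating the net (thermal + elastic) strains gives |α₁ − α₂|·ΔT = P·[1/(A₁E₁) + 1/(A₂E₂)].
|α₁ − α₂|·ΔT = 21.7×10⁻⁶ × 32 = 0.0006944.
1/(A₁E₁) + 1/(A₂E₂) = 1/(1950×145×10³) + 1/(1100×73×10³) = 1.599×10⁻⁸ N⁻¹.
P = 0.0006944 / 1.599×10⁻⁸ = 43430 N = 43.43 kN.
σ_{aluminium} = P/A₂ = 43430/1100 = 39.48 MPa, compressive.

σ ≈ 39.5 MPa (compressive)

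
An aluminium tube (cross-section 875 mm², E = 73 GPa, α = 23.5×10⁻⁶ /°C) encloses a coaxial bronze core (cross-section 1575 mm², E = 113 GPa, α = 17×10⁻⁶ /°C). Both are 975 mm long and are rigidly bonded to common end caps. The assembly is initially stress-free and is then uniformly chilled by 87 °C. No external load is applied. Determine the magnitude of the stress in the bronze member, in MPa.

σ ≈ 16.9 MPa (compressive)

Equilibrium of a rigid end plate with no external load gives equal and opposite internal forces ±P in the two members. Since α_{aluminium} > α_{bronze}, cooling drives the aluminium into tension and the bronze into compression.
Equating the net (thermal + elastic) strains gives |α₁ − α₂|·ΔT = P·[1/(A₁E₁) + 1/(A₂E₂)].
|α₁ − α₂|·ΔT = 6.5×10⁻⁶ × 87 = 0.0005655.
1/(A₁E₁) + 1/(A₂E₂) = 1/(875×73×10³) + 1/(1575×113×10³) = 2.127×10⁻⁸ N⁻¹.
So P = 0.0005655 / 2.127×10⁻⁸ = 26.58 kN.
σ_{bronze} = P/A₂ = 26580/1575 = 16.88 MPa, compressive.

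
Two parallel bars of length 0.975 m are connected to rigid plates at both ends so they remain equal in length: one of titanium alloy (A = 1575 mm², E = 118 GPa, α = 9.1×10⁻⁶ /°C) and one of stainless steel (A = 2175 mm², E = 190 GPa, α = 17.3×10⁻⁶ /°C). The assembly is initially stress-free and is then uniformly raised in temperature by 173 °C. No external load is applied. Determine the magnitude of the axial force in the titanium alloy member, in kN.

Both members must finish at the same length. With the larger α, the stainless steel tends to over-expand; the plates restrain it, putting the stainless steel in compression and the titanium alloy in tension. With no external load the two internal forces are equal and opposite, magnitude P.
Compatibility of the two members (thermal + elastic change equal): (α₁ − α₂)ΔT = P·[1/(A₁E₁) + 1/(A₂E₂)].
|α₁ − α₂|·ΔT = 8.2×10⁻⁶ × 173 = 0.001419.
1/(A₁E₁) + 1/(A₂E₂) = 1/(1575×118×10³) + 1/(2175×190×10³) = 7.801×10⁻⁹ N⁻¹.
P = 0.001419 / 7.801×10⁻⁹ = 181900 N = 181.9 kN.

P ≈ 182 kN (tensile in the titanium alloy)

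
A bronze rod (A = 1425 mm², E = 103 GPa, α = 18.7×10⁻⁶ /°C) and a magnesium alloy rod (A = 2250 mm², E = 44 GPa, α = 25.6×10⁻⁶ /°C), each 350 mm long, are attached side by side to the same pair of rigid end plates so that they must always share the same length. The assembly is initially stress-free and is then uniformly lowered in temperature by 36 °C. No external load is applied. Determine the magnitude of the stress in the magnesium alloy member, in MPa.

Both members must finish at the same length. With the larger α, the magnesium alloy tends to over-contract; the plates restrain it, putting the magnesium alloy in tension and the bronze in compression. With no external load the two internal forces are equal and opposite, magnitude P.
Equating the net (thermal + elastic) strains gives |α₁ − α₂|·ΔT = P·[1/(A₁E₁) + 1/(A₂E₂)].
|α₁ − α₂|·ΔT = 6.9×10⁻⁶ × 36 = 0.0002484.
1/(A₁E₁) + 1/(A₂E₂) = 1/(1425×103×10³) + 1/(2250×44×10³) = 1.691×10⁻⁸ N⁻¹.
P = 0.0002484 / 1.691×10⁻⁸ = 14690 N = 14.69 kN.
σ_{magnesium alloy} = P/A₂ = 14690/2250 = 6.527 MPa, tensile.

σ ≈ 6.53 MPa (tensile)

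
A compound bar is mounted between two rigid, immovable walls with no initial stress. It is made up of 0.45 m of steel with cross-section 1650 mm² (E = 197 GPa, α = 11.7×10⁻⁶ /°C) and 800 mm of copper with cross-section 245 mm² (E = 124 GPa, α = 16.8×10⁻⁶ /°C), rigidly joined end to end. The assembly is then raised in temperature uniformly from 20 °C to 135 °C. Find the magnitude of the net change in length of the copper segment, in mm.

|ΔL| ≈ 0.498 mm

Free thermal expansion of the whole bar: Σ αᵢΔT Lᵢ = 11.7×10⁻⁶×115×450 + 16.8×10⁻⁶×115×800 = 2.151 mm.
The walls prevent any net length change, so an axial force P (same in every segment) develops. Compatibility: P · Σ Lᵢ/(AᵢEᵢ) = δ_free.
The series flexibility is Σ Lᵢ/(AᵢEᵢ) = 450/(1650×197×10³) + 800/(245×124×10³) = 2.772×10⁻⁵ mm/N.
P = 2.151 / 2.772×10⁻⁵ = 77610 N = 77.61 kN, compressive.
For the copper segment, free thermal change = 16.8×10⁻⁶×115×800 = 1.546 mm and elastic change from P = 77610×800/(245×124×10³) = 2.044 mm; these oppose, so the net change is 0.498 mm (segment shortens).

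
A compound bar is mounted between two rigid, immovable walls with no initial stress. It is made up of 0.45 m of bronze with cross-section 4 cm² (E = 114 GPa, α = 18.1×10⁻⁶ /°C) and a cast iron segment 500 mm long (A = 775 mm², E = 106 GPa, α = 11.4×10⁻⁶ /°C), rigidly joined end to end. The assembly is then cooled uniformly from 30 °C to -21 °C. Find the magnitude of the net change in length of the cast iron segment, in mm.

|ΔL| ≈ 0.0213 mm

Free thermal contraction of the whole bar: Σ αᵢΔT Lᵢ = 18.1×10⁻⁶×51×450 + 11.4×10⁻⁶×51×500 = 0.7061 mm.
The rigid supports impose zero overall length change; the single axial force P common to all segments must satisfy P Σ Lᵢ/(AᵢEᵢ) = δ_free.
The series flexibility is Σ Lᵢ/(AᵢEᵢ) = 450/(400×114×10³) + 500/(775×106×10³) = 1.595×10⁻⁵ mm/N.
P = 0.7061 / 1.595×10⁻⁵ = 44260 N = 44.26 kN, tensile.
For the cast iron segment, free thermal change = 11.4×10⁻⁶×51×500 = 0.2907 mm and elastic change from P = 44260×500/(775×106×10³) = 0.2694 mm; these oppose, so the net change is 0.0213 mm (segment shortens).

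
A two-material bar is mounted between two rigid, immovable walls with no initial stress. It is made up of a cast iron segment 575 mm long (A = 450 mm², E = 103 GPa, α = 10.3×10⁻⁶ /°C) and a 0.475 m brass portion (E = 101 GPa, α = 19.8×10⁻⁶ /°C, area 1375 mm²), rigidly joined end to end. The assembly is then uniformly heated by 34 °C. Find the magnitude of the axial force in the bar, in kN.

P ≈ 32.9 kN (compressive)

If the supports were absent, the total length change would be Σ αᵢΔT Lᵢ = 10.3×10⁻⁶×34×575 + 19.8×10⁻⁶×34×475 = 0.5211 mm.
The walls prevent any net length change, so an axial force P (same in every segment) develops. Compatibility: P · Σ Lᵢ/(AᵢEᵢ) = δ_free.
Σ Lᵢ/(AᵢEᵢ) = 575/(450×103×10³) + 475/(1375×101×10³) = 1.583×10⁻⁵ mm/N.
So P = 0.5211 / 1.583×10⁻⁵ = 32.93 kN, compressive.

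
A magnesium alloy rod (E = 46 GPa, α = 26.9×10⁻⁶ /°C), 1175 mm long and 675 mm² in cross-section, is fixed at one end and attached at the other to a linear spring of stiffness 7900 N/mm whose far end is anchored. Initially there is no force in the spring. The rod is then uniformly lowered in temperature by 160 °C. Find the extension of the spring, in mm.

Free thermal contraction: δ_free = αΔT L = 26.9×10⁻⁶ × 160 × 1175 = 5.057 mm.
Let P be the tensile force in the spring. The rod extends elastically by PL/(AE) and the spring stretches by P/k; together these equal δ_free.
P [ L/(AE) + 1/k ] = δ_free → P [ 1175/(675×46×10³) + 1/(7900) ] = 5.057.
P = 5.057 / 0.0001644 = 30760 N.
Spring extension = P/k = 30760/(7900) = 3.893 mm.

δ ≈ 3.89 mm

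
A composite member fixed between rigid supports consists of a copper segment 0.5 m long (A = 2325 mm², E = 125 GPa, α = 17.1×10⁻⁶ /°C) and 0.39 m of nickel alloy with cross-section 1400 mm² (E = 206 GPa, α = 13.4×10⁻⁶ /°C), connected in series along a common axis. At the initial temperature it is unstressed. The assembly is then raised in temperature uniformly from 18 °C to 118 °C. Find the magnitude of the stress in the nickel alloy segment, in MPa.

σ ≈ 320 MPa (compressive)

Free thermal expansion of the whole bar: Σ αᵢΔT Lᵢ = 17.1×10⁻⁶×100×500 + 13.4×10⁻⁶×100×390 = 1.378 mm.
The walls prevent any net length change, so an axial force P (same in every segment) develops. Compatibility: P · Σ Lᵢ/(AᵢEᵢ) = δ_free.
The series flexibility is Σ Lᵢ/(AᵢEᵢ) = 500/(2325×125×10³) + 390/(1400×206×10³) = 3.073×10⁻⁶ mm/N.
Hence P = δ_free / Σ(L/AE) = 1.378/3.073×10⁻⁶ = 448.3 kN (compressive).
σ_{nickel alloy} = P / A = 448300 / 1400 = 320.2 MPa.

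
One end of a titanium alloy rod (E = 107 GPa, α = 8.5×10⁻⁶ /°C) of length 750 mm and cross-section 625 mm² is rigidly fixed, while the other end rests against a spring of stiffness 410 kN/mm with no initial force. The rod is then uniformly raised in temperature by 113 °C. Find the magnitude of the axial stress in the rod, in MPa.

The unrestrained thermal change is αΔT L = 8.5×10⁻⁶ × 113 × 750 = 0.7204 mm.
With a force P in the spring, the elastic change of the rod is PL/(AE) and that of the spring is P/k; compatibility requires their sum to equal δ_free.
P [ L/(AE) + 1/k ] = δ_free → P [ 750/(625×107×10³) + 1/(410×10³) ] = 0.7204.
P = 0.7204 / 1.365×10⁻⁵ = 52760 N.
σ = P/A = 52760/625 = 84.41 MPa.

σ ≈ 84.4 MPa (compressive)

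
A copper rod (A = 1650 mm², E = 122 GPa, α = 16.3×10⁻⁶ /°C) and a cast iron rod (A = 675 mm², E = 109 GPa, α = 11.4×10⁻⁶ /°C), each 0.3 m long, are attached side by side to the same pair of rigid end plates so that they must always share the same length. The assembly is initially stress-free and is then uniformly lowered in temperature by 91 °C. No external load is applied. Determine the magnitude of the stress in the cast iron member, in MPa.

The copper has the larger α, so on cooling it would change length more than the cast iron if both were free. The rigid plates force a common final length, so the copper is put into tension and the cast iron into compression, with equal and opposite forces P (no external load).
Setting the final lengths equal and cancelling L: (α₁ − α₂)ΔT = P/(A₁E₁) + P/(A₂E₂).
|α₁ − α₂|·ΔT = 4.9×10⁻⁶ × 91 = 0.0004459.
1/(A₁E₁) + 1/(A₂E₂) = 1/(1650×122×10³) + 1/(675×109×10³) = 1.856×10⁻⁸ N⁻¹.
P = 0.0004459 / 1.856×10⁻⁸ = 24030 N = 24.03 kN.
σ_{cast iron} = P/A₂ = 24030/675 = 35.59 MPa, compressive.

σ ≈ 35.6 MPa (compressive)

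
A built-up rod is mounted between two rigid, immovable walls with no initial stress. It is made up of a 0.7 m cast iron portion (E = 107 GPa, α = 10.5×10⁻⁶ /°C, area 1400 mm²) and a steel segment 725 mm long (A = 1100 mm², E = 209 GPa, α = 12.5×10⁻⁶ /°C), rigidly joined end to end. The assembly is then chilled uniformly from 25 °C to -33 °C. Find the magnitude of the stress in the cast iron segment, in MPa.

Free thermal contraction of the whole bar: Σ αᵢΔT Lᵢ = 10.5×10⁻⁶×58×700 + 12.5×10⁻⁶×58×725 = 0.9519 mm.
Since the ends are fixed, an axial force P builds up, equal in every segment, with P · Σ Lᵢ/(AᵢEᵢ) = δ_free.
The series flexibility is Σ Lᵢ/(AᵢEᵢ) = 700/(1400×107×10³) + 725/(1100×209×10³) = 7.826×10⁻⁶ mm/N.
Hence P = δ_free / Σ(L/AE) = 0.9519/7.826×10⁻⁶ = 121.6 kN (tensile).
σ_{cast iron} = P / A = 121600 / 1400 = 86.88 MPa.

σ ≈ 86.9 MPa (tensile)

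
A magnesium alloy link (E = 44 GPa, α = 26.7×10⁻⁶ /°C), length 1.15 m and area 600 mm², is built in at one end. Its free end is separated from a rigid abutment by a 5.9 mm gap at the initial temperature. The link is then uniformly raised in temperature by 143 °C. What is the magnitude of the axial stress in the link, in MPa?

If the wall were absent the link would grow by αΔT L = 26.7×10⁻⁶ × 143 × 1150 = 4.391 mm.
This is smaller than the 5.9 mm clearance, so the link expands freely without reaching the stop — the stress is zero.

σ ≈ 0 MPa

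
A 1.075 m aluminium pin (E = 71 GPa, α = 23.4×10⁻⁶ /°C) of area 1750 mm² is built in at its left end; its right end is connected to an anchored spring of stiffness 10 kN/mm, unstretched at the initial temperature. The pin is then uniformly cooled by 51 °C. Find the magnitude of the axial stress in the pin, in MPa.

σ ≈ 6.75 MPa (tensile)

If the spring were absent the pin would shorten by αΔT L = 23.4×10⁻⁶ × 51 × 1075 = 1.283 mm.
With a force P in the spring, the elastic change of the pin is PL/(AE) and that of the spring is P/k; compatibility requires their sum to equal δ_free.
So P = δ_free / [L/(AE) + 1/k] = 1.283 / [ 1075/(1750×71×10³) + 1/(10×10³) ].
P = 1.283 / 0.0001087 = 11810 N.
σ = P/A = 11810/1750 = 6.747 MPa.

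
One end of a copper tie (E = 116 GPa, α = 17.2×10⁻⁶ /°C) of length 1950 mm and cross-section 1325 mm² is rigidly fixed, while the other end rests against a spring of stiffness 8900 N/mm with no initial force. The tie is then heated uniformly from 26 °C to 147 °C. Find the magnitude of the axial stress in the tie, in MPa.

σ ≈ 24.5 MPa (compressive)

If the spring were absent the tie would lengthen by αΔT L = 17.2×10⁻⁶ × 121 × 1950 = 4.058 mm.
With a force P in the spring, the elastic change of the tie is PL/(AE) and that of the spring is P/k; compatibility requires their sum to equal δ_free.
So P = δ_free / [L/(AE) + 1/k] = 4.058 / [ 1950/(1325×116×10³) + 1/(8900) ].
P = 4.058 / 0.000125 = 32450 N.
σ = P/A = 32450/1325 = 24.49 MPa.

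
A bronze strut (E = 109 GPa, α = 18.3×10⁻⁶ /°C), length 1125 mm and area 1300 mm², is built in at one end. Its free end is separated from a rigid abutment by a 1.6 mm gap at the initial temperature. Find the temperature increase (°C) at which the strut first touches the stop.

ΔT ≈ 77.7 °C

The gap closes when αΔT L = 1.6 mm, since the strut is still unstressed at that instant.
ΔT = 1.6 / (18.3×10⁻⁶ × 1125) = 77.72 °C.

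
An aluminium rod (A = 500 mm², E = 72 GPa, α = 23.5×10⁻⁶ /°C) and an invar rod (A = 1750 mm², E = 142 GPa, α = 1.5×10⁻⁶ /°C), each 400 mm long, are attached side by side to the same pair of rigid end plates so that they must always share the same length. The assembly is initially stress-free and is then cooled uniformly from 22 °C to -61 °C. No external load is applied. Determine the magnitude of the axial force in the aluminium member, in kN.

P ≈ 57.4 kN (tensile in the aluminium)

The aluminium has the larger α, so on cooling it would change length more than the invar if both were free. The rigid plates force a common final length, so the aluminium is put into tension and the invar into compression, with equal and opposite forces P (no external load).
Compatibility of the two members (thermal + elastic change equal): (α₁ − α₂)ΔT = P·[1/(A₁E₁) + 1/(A₂E₂)].
|α₁ − α₂|·ΔT = 22×10⁻⁶ × 83 = 0.001826.
1/(A₁E₁) + 1/(A₂E₂) = 1/(500×72×10³) + 1/(1750×142×10³) = 3.18×10⁻⁸ N⁻¹.
So P = 0.001826 / 3.18×10⁻⁸ = 57.42 kN.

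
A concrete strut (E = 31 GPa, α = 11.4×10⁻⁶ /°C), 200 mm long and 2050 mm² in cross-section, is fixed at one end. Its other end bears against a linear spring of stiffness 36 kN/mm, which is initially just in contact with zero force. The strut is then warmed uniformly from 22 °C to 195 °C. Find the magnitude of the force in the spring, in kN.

P ≈ 12.8 kN

The unrestrained thermal change is αΔT L = 11.4×10⁻⁶ × 173 × 200 = 0.3944 mm.
With a force P in the spring, the elastic change of the strut is PL/(AE) and that of the spring is P/k; compatibility requires their sum to equal δ_free.
So P = δ_free / [L/(AE) + 1/k] = 0.3944 / [ 200/(2050×31×10³) + 1/(36×10³) ].
P = 0.3944 / 3.092×10⁻⁵ = 12750 N.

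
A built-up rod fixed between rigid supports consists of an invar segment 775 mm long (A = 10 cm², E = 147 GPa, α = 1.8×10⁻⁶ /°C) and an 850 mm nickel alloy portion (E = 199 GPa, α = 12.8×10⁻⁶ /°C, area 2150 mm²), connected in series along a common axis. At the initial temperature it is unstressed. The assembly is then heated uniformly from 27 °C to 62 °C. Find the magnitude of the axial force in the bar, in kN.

With the walls removed the bar would change length by δ_free = Σ αᵢΔT Lᵢ = 1.8×10⁻⁶×35×775 + 12.8×10⁻⁶×35×850 = 0.4296 mm.
The rigid supports impose zero overall length change; the single axial force P common to all segments must satisfy P Σ Lᵢ/(AᵢEᵢ) = δ_free.
The series flexibility is Σ Lᵢ/(AᵢEᵢ) = 775/(1000×147×10³) + 850/(2150×199×10³) = 7.259×10⁻⁶ mm/N.
Hence P = δ_free / Σ(L/AE) = 0.4296/7.259×10⁻⁶ = 59.19 kN (compressive).

P ≈ 59.2 kN (compressive)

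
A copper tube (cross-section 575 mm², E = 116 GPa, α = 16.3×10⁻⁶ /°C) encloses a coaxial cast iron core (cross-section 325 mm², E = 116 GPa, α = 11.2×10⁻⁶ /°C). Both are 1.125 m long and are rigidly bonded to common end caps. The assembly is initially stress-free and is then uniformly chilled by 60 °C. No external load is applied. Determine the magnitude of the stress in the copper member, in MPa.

Both members must finish at the same length. With the larger α, the copper tends to over-contract; the plates restrain it, putting the copper in tension and the cast iron in compression. With no external load the two internal forces are equal and opposite, magnitude P.
Setting the final lengths equal and cancelling L: (α₁ − α₂)ΔT = P/(A₁E₁) + P/(A₂E₂).
|α₁ − α₂|·ΔT = 5.1×10⁻⁶ × 60 = 0.000306.
1/(A₁E₁) + 1/(A₂E₂) = 1/(575×116×10³) + 1/(325×116×10³) = 4.152×10⁻⁸ N⁻¹.
P = 0.000306 / 4.152×10⁻⁸ = 7370 N = 7.37 kN.
σ_{copper} = P/A₁ = 7370/575 = 12.82 MPa, tensile.

σ ≈ 12.8 MPa (tensile)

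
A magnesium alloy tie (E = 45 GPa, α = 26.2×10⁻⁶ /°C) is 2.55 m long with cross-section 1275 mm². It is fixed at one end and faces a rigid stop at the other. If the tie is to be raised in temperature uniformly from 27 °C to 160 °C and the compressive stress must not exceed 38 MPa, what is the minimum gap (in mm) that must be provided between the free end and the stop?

g ≈ 6.73 mm

With no wall the tie would lengthen by αΔT L = 26.2×10⁻⁶ × 133 × 2550 = 8.886 mm.
At the allowable stress the elastic shortening the wall may impose is σL/E = 38 × 2550 / (45×10³) = 2.153 mm.
The gap must absorb the remainder: g_min = 8.886 − 2.153 = 6.732 mm.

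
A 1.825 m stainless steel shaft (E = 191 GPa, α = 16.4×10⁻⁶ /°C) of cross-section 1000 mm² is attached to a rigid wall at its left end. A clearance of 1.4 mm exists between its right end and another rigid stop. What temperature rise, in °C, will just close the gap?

ΔT ≈ 46.8 °C

The gap closes when αΔT L = 1.4 mm, since the shaft is still unstressed at that instant.
ΔT = 1.4 / (16.4×10⁻⁶ × 1825) = 46.78 °C.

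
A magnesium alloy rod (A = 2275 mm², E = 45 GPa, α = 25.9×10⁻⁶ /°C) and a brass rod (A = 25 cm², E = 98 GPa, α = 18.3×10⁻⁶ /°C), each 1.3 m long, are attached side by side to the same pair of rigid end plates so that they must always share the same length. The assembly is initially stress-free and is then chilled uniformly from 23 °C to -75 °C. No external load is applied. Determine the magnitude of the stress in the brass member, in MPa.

σ ≈ 21.5 MPa (compressive)

Equilibrium of a rigid end plate with no external load gives equal and opposite internal forces ±P in the two members. Since α_{magnesium alloy} > α_{brass}, cooling drives the magnesium alloy into tension and the brass into compression.
Setting the final lengths equal and cancelling L: (α₁ − α₂)ΔT = P/(A₁E₁) + P/(A₂E₂).
|α₁ − α₂|·ΔT = 7.6×10⁻⁶ × 98 = 0.0007448.
1/(A₁E₁) + 1/(A₂E₂) = 1/(2275×45×10³) + 1/(2500×98×10³) = 1.385×10⁻⁸ N⁻¹.
P = 0.0007448 / 1.385×10⁻⁸ = 53780 N = 53.78 kN.
σ_{brass} = P/A₂ = 53780/2500 = 21.51 MPa, compressive.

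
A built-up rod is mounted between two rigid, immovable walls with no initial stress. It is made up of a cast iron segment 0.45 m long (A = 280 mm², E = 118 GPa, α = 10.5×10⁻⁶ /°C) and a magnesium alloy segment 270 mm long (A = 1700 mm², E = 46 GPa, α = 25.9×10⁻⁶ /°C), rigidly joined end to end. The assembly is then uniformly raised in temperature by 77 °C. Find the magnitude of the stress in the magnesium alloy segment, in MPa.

σ ≈ 31.1 MPa (compressive)

If the supports were absent, the total length change would be Σ αᵢΔT Lᵢ = 10.5×10⁻⁶×77×450 + 25.9×10⁻⁶×77×270 = 0.9023 mm.
Since the ends are fixed, an axial force P builds up, equal in every segment, with P · Σ Lᵢ/(AᵢEᵢ) = δ_free.
The series flexibility is Σ Lᵢ/(AᵢEᵢ) = 450/(280×118×10³) + 270/(1700×46×10³) = 1.707×10⁻⁵ mm/N.
Hence P = δ_free / Σ(L/AE) = 0.9023/1.707×10⁻⁵ = 52.85 kN (compressive).
σ_{magnesium alloy} = P / A = 52850 / 1700 = 31.09 MPa.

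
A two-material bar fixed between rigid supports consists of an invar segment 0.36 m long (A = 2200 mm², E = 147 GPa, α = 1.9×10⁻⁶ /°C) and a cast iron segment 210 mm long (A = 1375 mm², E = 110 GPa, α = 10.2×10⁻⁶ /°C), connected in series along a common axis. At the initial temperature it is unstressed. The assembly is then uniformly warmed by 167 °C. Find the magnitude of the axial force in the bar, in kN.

Free thermal expansion of the whole bar: Σ αᵢΔT Lᵢ = 1.9×10⁻⁶×167×360 + 10.2×10⁻⁶×167×210 = 0.4719 mm.
The walls prevent any net length change, so an axial force P (same in every segment) develops. Compatibility: P · Σ Lᵢ/(AᵢEᵢ) = δ_free.
Σ Lᵢ/(AᵢEᵢ) = 360/(2200×147×10³) + 210/(1375×110×10³) = 2.502×10⁻⁶ mm/N.
P = 0.4719 / 2.502×10⁻⁶ = 188700 N = 188.7 kN, compressive.

P ≈ 189 kN (compressive)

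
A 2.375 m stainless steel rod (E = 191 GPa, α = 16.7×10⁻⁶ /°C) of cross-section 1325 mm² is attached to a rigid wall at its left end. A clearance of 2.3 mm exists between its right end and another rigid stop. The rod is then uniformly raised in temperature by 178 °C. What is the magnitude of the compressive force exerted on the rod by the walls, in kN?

If the wall were absent the rod would grow by αΔT L = 16.7×10⁻⁶ × 178 × 2375 = 7.06 mm.
The gap closes (δ_free > 2.3 mm) and the wall then resists a further 7.06 − 2.3 = 4.76 mm of expansion.
That suppressed elongation corresponds to σ = E·Δ/L = 191×10³ × 4.76/2375 = 382.8 MPa.
Force on the wall = σA = 382.8 × 1325 mm² = 507.2 kN.

P ≈ 507 kN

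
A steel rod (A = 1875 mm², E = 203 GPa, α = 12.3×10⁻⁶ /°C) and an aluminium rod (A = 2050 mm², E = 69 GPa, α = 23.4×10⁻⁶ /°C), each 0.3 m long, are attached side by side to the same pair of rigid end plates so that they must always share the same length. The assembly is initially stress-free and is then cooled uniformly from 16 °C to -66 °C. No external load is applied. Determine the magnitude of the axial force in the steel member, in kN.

P ≈ 93.9 kN (compressive in the steel)

Both members must finish at the same length. With the larger α, the aluminium tends to over-contract; the plates restrain it, putting the aluminium in tension and the steel in compression. With no external load the two internal forces are equal and opposite, magnitude P.
Compatibility of the two members (thermal + elastic change equal): (α₁ − α₂)ΔT = P·[1/(A₁E₁) + 1/(A₂E₂)].
|α₁ − α₂|·ΔT = 11.1×10⁻⁶ × 82 = 0.0009102.
1/(A₁E₁) + 1/(A₂E₂) = 1/(1875×203×10³) + 1/(2050×69×10³) = 9.697×10⁻⁹ N⁻¹.
So P = 0.0009102 / 9.697×10⁻⁹ = 93.87 kN.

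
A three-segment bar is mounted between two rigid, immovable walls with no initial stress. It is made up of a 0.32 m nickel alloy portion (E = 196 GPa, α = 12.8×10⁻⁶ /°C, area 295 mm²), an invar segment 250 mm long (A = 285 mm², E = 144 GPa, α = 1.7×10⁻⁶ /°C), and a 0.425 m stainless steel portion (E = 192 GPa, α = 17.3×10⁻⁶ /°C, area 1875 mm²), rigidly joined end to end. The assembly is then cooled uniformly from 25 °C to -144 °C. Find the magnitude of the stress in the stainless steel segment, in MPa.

σ ≈ 83.6 MPa (tensile)

Free thermal contraction of the whole bar: Σ αᵢΔT Lᵢ = 12.8×10⁻⁶×169×320 + 1.7×10⁻⁶×169×250 + 17.3×10⁻⁶×169×425 = 2.007 mm.
The rigid supports impose zero overall length change; the single axial force P common to all segments must satisfy P Σ Lᵢ/(AᵢEᵢ) = δ_free.
The series flexibility is Σ Lᵢ/(AᵢEᵢ) = 320/(295×196×10³) + 250/(285×144×10³) + 425/(1875×192×10³) = 1.281×10⁻⁵ mm/N.
P = 2.007 / 1.281×10⁻⁵ = 156700 N = 156.7 kN, tensile.
σ_{stainless steel} = P / A = 156700 / 1875 = 83.57 MPa.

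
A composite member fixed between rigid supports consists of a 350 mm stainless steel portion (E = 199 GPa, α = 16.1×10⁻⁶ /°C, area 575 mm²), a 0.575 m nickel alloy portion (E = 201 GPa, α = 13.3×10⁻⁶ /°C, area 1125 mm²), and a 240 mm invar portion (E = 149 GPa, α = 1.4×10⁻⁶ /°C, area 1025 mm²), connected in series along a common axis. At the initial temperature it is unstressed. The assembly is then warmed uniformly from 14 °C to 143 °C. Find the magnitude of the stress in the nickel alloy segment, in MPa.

If the supports were absent, the total length change would be Σ αᵢΔT Lᵢ = 16.1×10⁻⁶×129×350 + 13.3×10⁻⁶×129×575 + 1.4×10⁻⁶×129×240 = 1.757 mm.
The walls prevent any net length change, so an axial force P (same in every segment) develops. Compatibility: P · Σ Lᵢ/(AᵢEᵢ) = δ_free.
The series flexibility is Σ Lᵢ/(AᵢEᵢ) = 350/(575×199×10³) + 575/(1125×201×10³) + 240/(1025×149×10³) = 7.173×10⁻⁶ mm/N.
Hence P = δ_free / Σ(L/AE) = 1.757/7.173×10⁻⁶ = 244.9 kN (compressive).
σ_{nickel alloy} = P / A = 244900 / 1125 = 217.7 MPa.

σ ≈ 218 MPa (compressive)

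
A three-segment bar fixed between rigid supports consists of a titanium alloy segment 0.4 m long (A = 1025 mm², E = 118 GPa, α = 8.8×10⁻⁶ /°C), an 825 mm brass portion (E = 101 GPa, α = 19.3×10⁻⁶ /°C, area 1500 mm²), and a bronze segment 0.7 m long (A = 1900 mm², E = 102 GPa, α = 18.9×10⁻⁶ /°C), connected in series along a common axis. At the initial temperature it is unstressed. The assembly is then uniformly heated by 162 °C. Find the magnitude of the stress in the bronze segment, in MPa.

If the supports were absent, the total length change would be Σ αᵢΔT Lᵢ = 8.8×10⁻⁶×162×400 + 19.3×10⁻⁶×162×825 + 18.9×10⁻⁶×162×700 = 5.293 mm.
The rigid supports impose zero overall length change; the single axial force P common to all segments must satisfy P Σ Lᵢ/(AᵢEᵢ) = δ_free.
Σ Lᵢ/(AᵢEᵢ) = 400/(1025×118×10³) + 825/(1500×101×10³) + 700/(1900×102×10³) = 1.236×10⁻⁵ mm/N.
So P = 5.293 / 1.236×10⁻⁵ = 428.1 kN, compressive.
σ_{bronze} = P / A = 428100 / 1900 = 225.3 MPa.

σ ≈ 225 MPa (compressive)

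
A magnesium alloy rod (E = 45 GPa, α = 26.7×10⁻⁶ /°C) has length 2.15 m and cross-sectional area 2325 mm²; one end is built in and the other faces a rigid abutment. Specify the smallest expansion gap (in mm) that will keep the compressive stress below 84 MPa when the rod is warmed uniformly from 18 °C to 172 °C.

g ≈ 4.83 mm

With no wall the rod would lengthen by αΔT L = 26.7×10⁻⁶ × 154 × 2150 = 8.84 mm.
At the allowable stress the elastic shortening the wall may impose is σL/E = 84 × 2150 / (45×10³) = 4.013 mm.
So the gap has to take up the difference, g_min = δ_free − σL/E = 8.84 − 4.013 = 4.827 mm.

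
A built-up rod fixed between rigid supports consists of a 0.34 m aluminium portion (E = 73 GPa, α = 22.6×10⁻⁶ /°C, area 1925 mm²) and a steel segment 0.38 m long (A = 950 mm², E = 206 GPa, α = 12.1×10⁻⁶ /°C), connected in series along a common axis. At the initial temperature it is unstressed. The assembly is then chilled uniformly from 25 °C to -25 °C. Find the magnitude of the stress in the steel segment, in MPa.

With the walls removed the bar would change length by δ_free = Σ αᵢΔT Lᵢ = 22.6×10⁻⁶×50×340 + 12.1×10⁻⁶×50×380 = 0.6141 mm.
The walls prevent any net length change, so an axial force P (same in every segment) develops. Compatibility: P · Σ Lᵢ/(AᵢEᵢ) = δ_free.
Σ Lᵢ/(AᵢEᵢ) = 340/(1925×73×10³) + 380/(950×206×10³) = 4.361×10⁻⁶ mm/N.
Hence P = δ_free / Σ(L/AE) = 0.6141/4.361×10⁻⁶ = 140.8 kN (tensile).
σ_{steel} = P / A = 140800 / 950 = 148.2 MPa.

σ ≈ 148 MPa (tensile)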